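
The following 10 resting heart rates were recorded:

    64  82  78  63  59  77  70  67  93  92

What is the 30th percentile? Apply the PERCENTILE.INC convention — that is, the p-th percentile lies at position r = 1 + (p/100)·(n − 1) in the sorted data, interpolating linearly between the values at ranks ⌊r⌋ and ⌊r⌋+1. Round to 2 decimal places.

Sorted: 59, 63, 64, 67, 70, 77, 78, 82, 92, 93.
n = 10.
r = 1 + (30/100)·(10 − 1) = 1 + 2.7 = 3.7.
Rank 3 is 64 and rank 4 is 67.
Interpolate: 64 + 0.7·(67 − 64) = 64 + 0.7·3 = 66.1.

66.10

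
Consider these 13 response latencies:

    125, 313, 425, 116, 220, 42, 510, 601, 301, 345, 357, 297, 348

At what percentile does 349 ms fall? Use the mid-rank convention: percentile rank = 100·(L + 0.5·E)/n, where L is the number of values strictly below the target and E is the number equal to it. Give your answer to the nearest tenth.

Sorted: 42, 116, 125, 220, 297, 301, 313, 345, 348, 357, 425, 510, 601.
Count below 349: L = 9; count equal: E = 0; n = 13.
Percentile rank = 100·(9 + 0.5·0)/13 = 100·9/13 = 69.23.

69.2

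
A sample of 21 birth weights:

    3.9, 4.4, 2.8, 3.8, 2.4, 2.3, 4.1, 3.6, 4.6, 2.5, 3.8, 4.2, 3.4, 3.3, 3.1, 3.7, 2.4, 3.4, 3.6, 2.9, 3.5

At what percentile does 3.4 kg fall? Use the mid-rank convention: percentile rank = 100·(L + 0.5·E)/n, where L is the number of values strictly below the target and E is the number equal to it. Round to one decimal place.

42.9

Sorted: 2.3, 2.4, 2.4, 2.5, 2.8, 2.9, 3.1, 3.3, 3.4, 3.4, 3.5, 3.6, 3.6, 3.7, 3.8, 3.8, 3.9, 4.1, 4.2, 4.4, 4.6.
Count below 3.4: L = 8; count equal: E = 2; n = 21.
Percentile rank = 100·(8 + 0.5·2)/21 = 100·9/21 = 42.86.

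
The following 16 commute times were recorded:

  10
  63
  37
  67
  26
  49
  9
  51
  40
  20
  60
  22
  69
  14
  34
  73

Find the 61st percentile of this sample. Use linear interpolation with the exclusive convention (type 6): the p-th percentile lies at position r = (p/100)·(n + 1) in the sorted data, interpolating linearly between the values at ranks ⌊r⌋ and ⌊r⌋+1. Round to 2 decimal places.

Sorted: 9, 10, 14, 20, 22, 26, 34, 37, 40, 49, 51, 60, 63, 67, 69, 73.
n = 16.
r = (61/100)·(16 + 1) = 10.37.
Rank 10 is 49 and rank 11 is 51.
Interpolate: 49 + 0.37·(51 − 49) = 49 + 0.37·2 = 49.74.

49.74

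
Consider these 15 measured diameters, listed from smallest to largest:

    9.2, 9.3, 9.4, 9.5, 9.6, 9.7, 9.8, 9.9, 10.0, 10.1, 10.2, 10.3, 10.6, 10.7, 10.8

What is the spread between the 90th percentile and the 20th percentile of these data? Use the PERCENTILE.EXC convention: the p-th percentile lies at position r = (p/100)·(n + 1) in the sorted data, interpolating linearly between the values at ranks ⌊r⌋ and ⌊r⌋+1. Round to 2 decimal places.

n = 15.
P20: r = 3.2; ranks 3–4 are 9.4, 9.5; interpolating gives 9.42.
P90: r = 14.4; ranks 14–15 are 10.7, 10.8; interpolating gives 10.74.
Difference: 10.74 − 9.42 = 1.32.

1.32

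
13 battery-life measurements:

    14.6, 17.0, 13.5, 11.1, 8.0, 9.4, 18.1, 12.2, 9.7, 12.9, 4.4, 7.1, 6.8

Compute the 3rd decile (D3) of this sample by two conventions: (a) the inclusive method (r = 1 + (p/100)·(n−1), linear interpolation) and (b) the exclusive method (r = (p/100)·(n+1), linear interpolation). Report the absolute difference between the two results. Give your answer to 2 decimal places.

Sorted: 4.4, 6.8, 7.1, 8.0, 9.4, 9.7, 11.1, 12.2, 12.9, 13.5, 14.6, 17.0, 18.1.
n = 13.
(a) r = 4.6; between ranks 4 (8.0) and 5 (9.4): 8.84.
(b) r = 4.2; between ranks 4 (8.0) and 5 (9.4): 8.28.
|8.84 − 8.28| = 0.56.

0.56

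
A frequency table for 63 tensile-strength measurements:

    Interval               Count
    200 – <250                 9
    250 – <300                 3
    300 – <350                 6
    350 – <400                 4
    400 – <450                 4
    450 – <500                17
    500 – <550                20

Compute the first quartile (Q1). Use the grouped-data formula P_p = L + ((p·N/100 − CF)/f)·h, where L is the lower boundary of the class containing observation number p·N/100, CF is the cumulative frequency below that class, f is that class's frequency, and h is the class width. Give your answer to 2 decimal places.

331.25

N = 63; target position k = 25/100 · 63 = 15.75.
Cumulative frequencies: 9, 12, 18, 22, 26, 43, 63.
Observation 15.75 falls in the class 300 – <350.
L = 300, CF = 12, f = 6, h = 50.
P25 = 300 + ((15.75 − 12)/6)·50 = 300 + 31.25 = 331.25.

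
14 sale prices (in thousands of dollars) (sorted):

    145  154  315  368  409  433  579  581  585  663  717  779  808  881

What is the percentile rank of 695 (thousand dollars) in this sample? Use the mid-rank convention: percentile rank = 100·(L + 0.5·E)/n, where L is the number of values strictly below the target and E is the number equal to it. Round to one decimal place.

Count below 695: L = 10; count equal: E = 0; n = 14.
Percentile rank = 100·(10 + 0.5·0)/14 = 100·10/14 = 71.43.

71.4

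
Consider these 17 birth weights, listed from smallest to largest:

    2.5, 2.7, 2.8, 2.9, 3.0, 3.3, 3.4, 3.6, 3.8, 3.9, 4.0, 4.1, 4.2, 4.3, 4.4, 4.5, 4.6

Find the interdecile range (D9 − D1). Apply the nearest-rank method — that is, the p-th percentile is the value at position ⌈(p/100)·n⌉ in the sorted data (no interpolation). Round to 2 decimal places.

1.80

n = 17.
P10: rank ⌈10/100·17⌉ = 2 → 2.7.
P90: rank ⌈90/100·17⌉ = 16 → 4.5.
Difference: 4.5 − 2.7 = 1.8.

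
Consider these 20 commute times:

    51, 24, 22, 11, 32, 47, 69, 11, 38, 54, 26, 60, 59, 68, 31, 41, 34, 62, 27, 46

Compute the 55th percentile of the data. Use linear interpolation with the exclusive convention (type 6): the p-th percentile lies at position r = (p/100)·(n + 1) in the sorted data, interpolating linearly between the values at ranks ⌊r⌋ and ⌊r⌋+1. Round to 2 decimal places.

43.75

Sorted: 11, 11, 22, 24, 26, 27, 31, 32, 34, 38, 41, 46, 47, 51, 54, 59, 60, 62, 68, 69.
n = 20.
r = (55/100)·(20 + 1) = 11.55.
Rank 11 is 41 and rank 12 is 46.
Interpolate: 41 + 0.55·(46 − 41) = 41 + 0.55·5 = 43.75.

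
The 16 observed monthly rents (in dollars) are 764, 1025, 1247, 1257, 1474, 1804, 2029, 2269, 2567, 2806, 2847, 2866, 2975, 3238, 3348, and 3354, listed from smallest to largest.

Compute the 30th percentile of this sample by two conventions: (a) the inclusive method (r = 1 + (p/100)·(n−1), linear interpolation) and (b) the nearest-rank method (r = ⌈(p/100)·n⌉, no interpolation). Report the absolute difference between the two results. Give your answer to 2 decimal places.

165.00

n = 16.
(a) r = 5.5; between ranks 5 (1474) and 6 (1804): 1639.
(b) the nearest-rank method: rank 5 → 1474.
|1639 − 1474| = 165.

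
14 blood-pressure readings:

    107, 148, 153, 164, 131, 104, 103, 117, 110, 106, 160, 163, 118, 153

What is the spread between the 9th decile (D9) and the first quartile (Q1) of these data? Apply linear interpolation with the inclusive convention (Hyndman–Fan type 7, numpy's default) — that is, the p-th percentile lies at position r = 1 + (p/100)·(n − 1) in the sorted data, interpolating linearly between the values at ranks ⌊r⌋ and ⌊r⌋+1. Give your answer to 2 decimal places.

Sorted: 103, 104, 106, 107, 110, 117, 118, 131, 148, 153, 153, 160, 163, 164.
n = 14.
P25: r = 4.25; ranks 4–5 are 107, 110; interpolating gives 107.75.
P90: r = 12.7; ranks 12–13 are 160, 163; interpolating gives 162.1.
Difference: 162.1 − 107.75 = 54.35.

54.35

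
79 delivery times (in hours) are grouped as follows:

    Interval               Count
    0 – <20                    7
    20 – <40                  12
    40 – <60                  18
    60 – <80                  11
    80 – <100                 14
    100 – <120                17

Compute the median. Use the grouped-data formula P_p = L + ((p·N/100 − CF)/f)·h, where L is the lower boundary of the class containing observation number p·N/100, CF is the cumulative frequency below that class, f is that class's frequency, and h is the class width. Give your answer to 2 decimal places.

N = 79; target position k = 50/100 · 79 = 39.5.
Cumulative frequencies: 7, 19, 37, 48, 62, 79.
Observation 39.5 falls in the class 60 – <80.
L = 60, CF = 37, f = 11, h = 20.
P50 = 60 + ((39.5 − 37)/11)·20 = 60 + 4.54545 = 64.5455.

64.55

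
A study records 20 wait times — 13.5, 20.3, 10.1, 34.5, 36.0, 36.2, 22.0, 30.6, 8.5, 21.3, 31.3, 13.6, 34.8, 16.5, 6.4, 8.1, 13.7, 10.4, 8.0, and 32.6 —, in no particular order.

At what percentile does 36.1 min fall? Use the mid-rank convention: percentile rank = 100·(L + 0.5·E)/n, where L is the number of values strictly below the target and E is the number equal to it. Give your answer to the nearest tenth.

95.0

Sorted: 6.4, 8.0, 8.1, 8.5, 10.1, 10.4, 13.5, 13.6, 13.7, 16.5, 20.3, 21.3, 22.0, 30.6, 31.3, 32.6, 34.5, 34.8, 36.0, 36.2.
Count below 36.1: L = 19; count equal: E = 0; n = 20.
Percentile rank = 100·(19 + 0.5·0)/20 = 100·19/20 = 95.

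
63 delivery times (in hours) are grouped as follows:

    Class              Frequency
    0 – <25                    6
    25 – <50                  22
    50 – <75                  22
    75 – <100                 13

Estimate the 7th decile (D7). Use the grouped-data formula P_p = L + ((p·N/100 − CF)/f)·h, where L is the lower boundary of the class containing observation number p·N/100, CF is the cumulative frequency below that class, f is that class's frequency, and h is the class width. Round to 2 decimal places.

N = 63; target position k = 70/100 · 63 = 44.1.
Cumulative frequencies: 6, 28, 50, 63.
Observation 44.1 falls in the class 50 – <75.
L = 50, CF = 28, f = 22, h = 25.
P70 = 50 + ((44.1 − 28)/22)·25 = 50 + 18.2955 = 68.2955.

68.30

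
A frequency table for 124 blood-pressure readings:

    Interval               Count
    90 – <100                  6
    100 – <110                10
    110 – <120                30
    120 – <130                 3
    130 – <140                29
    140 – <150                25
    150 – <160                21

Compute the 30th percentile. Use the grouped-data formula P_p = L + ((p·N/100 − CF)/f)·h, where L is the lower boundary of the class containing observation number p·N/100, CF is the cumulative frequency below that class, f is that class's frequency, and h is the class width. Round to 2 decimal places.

117.07

N = 124; target position k = 30/100 · 124 = 37.2.
Cumulative frequencies: 6, 16, 46, 49, 78, 103, 124.
Observation 37.2 falls in the class 110 – <120.
L = 110, CF = 16, f = 30, h = 10.
P30 = 110 + ((37.2 − 16)/30)·10 = 110 + 7.06667 = 117.067.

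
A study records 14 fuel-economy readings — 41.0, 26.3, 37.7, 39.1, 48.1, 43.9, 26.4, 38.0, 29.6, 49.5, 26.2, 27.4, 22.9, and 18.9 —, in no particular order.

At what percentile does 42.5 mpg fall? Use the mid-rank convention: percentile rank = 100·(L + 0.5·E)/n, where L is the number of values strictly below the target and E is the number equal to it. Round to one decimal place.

Sorted: 18.9, 22.9, 26.2, 26.3, 26.4, 27.4, 29.6, 37.7, 38.0, 39.1, 41.0, 43.9, 48.1, 49.5.
Count below 42.5: L = 11; count equal: E = 0; n = 14.
Percentile rank = 100·(11 + 0.5·0)/14 = 100·11/14 = 78.57.

78.6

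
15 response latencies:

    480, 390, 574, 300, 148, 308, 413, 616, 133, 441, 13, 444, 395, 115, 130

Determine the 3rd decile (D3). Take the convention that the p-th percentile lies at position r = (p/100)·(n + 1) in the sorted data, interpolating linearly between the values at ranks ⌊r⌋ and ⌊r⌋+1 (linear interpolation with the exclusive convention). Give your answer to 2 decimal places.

145.00

Sorted: 13, 115, 130, 133, 148, 300, 308, 390, 395, 413, 441, 444, 480, 574, 616.
n = 15.
r = (30/100)·(15 + 1) = 4.8.
Rank 4 is 133 and rank 5 is 148.
Interpolate: 133 + 0.8·(148 − 133) = 133 + 0.8·15 = 145.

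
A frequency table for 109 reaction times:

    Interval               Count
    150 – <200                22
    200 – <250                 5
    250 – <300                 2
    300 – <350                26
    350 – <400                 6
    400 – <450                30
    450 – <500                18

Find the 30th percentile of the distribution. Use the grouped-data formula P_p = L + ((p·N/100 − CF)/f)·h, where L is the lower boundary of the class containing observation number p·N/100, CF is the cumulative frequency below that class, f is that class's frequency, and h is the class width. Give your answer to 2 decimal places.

N = 109; target position k = 30/100 · 109 = 32.7.
Cumulative frequencies: 22, 27, 29, 55, 61, 91, 109.
Observation 32.7 falls in the class 300 – <350.
L = 300, CF = 29, f = 26, h = 50.
P30 = 300 + ((32.7 − 29)/26)·50 = 300 + 7.11538 = 307.115.

307.12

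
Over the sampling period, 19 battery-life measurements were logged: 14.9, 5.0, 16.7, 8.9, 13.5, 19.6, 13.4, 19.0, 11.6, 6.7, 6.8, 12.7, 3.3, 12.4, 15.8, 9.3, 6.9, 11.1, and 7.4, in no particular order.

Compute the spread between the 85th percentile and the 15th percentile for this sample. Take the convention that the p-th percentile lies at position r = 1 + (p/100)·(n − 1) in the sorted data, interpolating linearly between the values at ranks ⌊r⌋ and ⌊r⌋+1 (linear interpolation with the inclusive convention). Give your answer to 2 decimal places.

Sorted: 3.3, 5.0, 6.7, 6.8, 6.9, 7.4, 8.9, 9.3, 11.1, 11.6, 12.4, 12.7, 13.4, 13.5, 14.9, 15.8, 16.7, 19.0, 19.6.
n = 19.
P15: r = 3.7; ranks 3–4 are 6.7, 6.8; interpolating gives 6.77.
P85: r = 16.3; ranks 16–17 are 15.8, 16.7; interpolating gives 16.07.
Difference: 16.07 − 6.77 = 9.3.

9.30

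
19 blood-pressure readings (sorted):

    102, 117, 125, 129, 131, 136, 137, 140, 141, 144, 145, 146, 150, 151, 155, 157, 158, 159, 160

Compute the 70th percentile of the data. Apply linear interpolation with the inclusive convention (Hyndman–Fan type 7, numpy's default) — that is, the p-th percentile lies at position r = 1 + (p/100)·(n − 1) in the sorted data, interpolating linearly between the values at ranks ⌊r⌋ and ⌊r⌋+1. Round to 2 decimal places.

n = 19.
r = 1 + (70/100)·(19 − 1) = 1 + 12.6 = 13.6.
Rank 13 is 150 and rank 14 is 151.
Interpolate: 150 + 0.6·(151 − 150) = 150 + 0.6·1 = 150.6.

150.60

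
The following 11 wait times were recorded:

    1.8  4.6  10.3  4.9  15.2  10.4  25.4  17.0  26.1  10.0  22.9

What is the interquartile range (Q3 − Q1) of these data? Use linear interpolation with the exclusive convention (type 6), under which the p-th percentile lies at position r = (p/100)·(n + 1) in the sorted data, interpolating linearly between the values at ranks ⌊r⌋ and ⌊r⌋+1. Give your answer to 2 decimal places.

18.00

Sorted: 1.8, 4.6, 4.9, 10.0, 10.3, 10.4, 15.2, 17.0, 22.9, 25.4, 26.1.
n = 11.
P25: r = 3 (integer) → 4.9.
P75: r = 9 (integer) → 22.9.
Difference: 22.9 − 4.9 = 18.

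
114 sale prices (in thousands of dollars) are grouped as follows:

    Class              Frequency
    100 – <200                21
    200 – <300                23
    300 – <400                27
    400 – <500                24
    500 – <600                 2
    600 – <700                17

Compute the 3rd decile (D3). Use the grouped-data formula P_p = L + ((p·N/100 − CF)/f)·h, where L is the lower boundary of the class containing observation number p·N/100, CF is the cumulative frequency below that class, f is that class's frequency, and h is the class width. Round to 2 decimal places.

257.39

N = 114; target position k = 30/100 · 114 = 34.2.
Cumulative frequencies: 21, 44, 71, 95, 97, 114.
Observation 34.2 falls in the class 200 – <300.
L = 200, CF = 21, f = 23, h = 100.
P30 = 200 + ((34.2 − 21)/23)·100 = 200 + 57.3913 = 257.391.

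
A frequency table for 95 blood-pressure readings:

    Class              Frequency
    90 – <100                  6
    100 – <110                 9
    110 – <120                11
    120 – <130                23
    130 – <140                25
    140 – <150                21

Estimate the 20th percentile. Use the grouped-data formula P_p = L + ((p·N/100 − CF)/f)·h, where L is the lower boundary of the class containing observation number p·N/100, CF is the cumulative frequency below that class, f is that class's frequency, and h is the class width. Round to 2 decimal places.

113.64

N = 95; target position k = 20/100 · 95 = 19.
Cumulative frequencies: 6, 15, 26, 49, 74, 95.
Observation 19 falls in the class 110 – <120.
L = 110, CF = 15, f = 11, h = 10.
P20 = 110 + ((19 − 15)/11)·10 = 110 + 3.63636 = 113.636.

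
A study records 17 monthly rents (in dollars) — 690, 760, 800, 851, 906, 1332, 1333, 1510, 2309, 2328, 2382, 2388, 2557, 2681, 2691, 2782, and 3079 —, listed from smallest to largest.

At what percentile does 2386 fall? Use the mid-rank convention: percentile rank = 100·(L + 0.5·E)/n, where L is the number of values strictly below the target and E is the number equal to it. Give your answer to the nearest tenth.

64.7

Count below 2386: L = 11; count equal: E = 0; n = 17.
Percentile rank = 100·(11 + 0.5·0)/17 = 100·11/17 = 64.71.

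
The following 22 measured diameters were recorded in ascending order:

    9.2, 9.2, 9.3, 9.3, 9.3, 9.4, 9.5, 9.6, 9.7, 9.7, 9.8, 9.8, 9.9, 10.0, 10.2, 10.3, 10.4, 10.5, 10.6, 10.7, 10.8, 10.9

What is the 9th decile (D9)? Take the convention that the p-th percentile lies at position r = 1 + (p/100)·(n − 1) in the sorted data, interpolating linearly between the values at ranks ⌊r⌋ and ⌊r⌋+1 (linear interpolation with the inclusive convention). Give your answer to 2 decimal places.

10.69

n = 22.
r = 1 + (90/100)·(22 − 1) = 1 + 18.9 = 19.9.
Rank 19 is 10.6 and rank 20 is 10.7.
Interpolate: 10.6 + 0.9·(10.7 − 10.6) = 10.6 + 0.9·0.1 = 10.69.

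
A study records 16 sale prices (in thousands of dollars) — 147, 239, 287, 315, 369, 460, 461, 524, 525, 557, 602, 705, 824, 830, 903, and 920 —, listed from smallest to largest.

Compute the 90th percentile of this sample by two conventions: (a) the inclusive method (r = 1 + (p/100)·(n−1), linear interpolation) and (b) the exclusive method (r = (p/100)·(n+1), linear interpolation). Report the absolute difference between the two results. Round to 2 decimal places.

n = 16.
(a) r = 14.5; between ranks 14 (830) and 15 (903): 866.5.
(b) r = 15.3; between ranks 15 (903) and 16 (920): 908.1.
|866.5 − 908.1| = 41.6.

41.60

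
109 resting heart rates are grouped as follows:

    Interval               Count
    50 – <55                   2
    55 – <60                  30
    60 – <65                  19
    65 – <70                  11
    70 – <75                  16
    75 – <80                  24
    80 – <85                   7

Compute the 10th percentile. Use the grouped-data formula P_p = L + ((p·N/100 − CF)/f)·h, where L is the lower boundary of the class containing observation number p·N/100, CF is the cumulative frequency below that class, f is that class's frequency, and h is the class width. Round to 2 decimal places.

N = 109; target position k = 10/100 · 109 = 10.9.
Cumulative frequencies: 2, 32, 51, 62, 78, 102, 109.
Observation 10.9 falls in the class 55 – <60.
L = 55, CF = 2, f = 30, h = 5.
P10 = 55 + ((10.9 − 2)/30)·5 = 55 + 1.48333 = 56.4833.

56.48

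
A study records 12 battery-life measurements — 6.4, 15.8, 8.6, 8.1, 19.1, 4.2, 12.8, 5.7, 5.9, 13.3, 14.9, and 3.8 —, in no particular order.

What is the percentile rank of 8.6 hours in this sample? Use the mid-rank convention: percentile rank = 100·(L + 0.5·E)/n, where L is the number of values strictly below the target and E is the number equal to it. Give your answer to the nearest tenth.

54.2

Sorted: 3.8, 4.2, 5.7, 5.9, 6.4, 8.1, 8.6, 12.8, 13.3, 14.9, 15.8, 19.1.
Count below 8.6: L = 6; count equal: E = 1; n = 12.
Percentile rank = 100·(6 + 0.5·1)/12 = 100·6.5/12 = 54.17.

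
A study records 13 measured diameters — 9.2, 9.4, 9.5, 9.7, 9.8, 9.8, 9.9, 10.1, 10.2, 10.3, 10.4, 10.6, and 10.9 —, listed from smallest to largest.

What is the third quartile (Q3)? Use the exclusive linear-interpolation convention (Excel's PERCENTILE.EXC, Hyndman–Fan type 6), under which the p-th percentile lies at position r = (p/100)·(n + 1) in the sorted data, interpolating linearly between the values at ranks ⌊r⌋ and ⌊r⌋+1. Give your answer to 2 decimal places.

n = 13.
r = (75/100)·(13 + 1) = 10.5.
Rank 10 is 10.3 and rank 11 is 10.4.
Interpolate: 10.3 + 0.5·(10.4 − 10.3) = 10.3 + 0.5·0.1 = 10.35.

10.35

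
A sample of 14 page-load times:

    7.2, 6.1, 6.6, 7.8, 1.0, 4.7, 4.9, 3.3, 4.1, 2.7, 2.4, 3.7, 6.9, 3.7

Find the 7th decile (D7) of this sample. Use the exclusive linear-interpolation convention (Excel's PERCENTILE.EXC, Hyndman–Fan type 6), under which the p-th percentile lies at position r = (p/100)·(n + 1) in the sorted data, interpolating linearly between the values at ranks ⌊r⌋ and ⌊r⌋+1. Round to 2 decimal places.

Sorted: 1.0, 2.4, 2.7, 3.3, 3.7, 3.7, 4.1, 4.7, 4.9, 6.1, 6.6, 6.9, 7.2, 7.8.
n = 14.
r = (70/100)·(14 + 1) = 10.5.
Rank 10 is 6.1 and rank 11 is 6.6.
Interpolate: 6.1 + 0.5·(6.6 − 6.1) = 6.1 + 0.5·0.5 = 6.35.

6.35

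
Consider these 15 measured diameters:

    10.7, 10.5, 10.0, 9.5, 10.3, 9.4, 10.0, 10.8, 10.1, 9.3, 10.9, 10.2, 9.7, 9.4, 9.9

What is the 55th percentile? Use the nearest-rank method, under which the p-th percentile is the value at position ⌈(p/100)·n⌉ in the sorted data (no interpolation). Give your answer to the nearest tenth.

Sorted: 9.3, 9.4, 9.4, 9.5, 9.7, 9.9, 10.0, 10.0, 10.1, 10.2, 10.3, 10.5, 10.7, 10.8, 10.9.
n = 15.
Position = ⌈55/100 · 15⌉ = ⌈8.25⌉ = 9.
The value at rank 9 is 10.1.

10.1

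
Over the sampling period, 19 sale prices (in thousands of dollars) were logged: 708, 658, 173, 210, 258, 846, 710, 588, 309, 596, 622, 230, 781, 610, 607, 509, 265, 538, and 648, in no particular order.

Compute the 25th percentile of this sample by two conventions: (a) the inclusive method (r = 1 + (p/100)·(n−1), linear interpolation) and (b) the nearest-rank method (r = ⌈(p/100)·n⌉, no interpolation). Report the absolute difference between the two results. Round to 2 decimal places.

Sorted: 173, 210, 230, 258, 265, 309, 509, 538, 588, 596, 607, 610, 622, 648, 658, 708, 710, 781, 846.
n = 19.
(a) r = 5.5; between ranks 5 (265) and 6 (309): 287.
(b) the nearest-rank method: rank 5 → 265.
|287 − 265| = 22.

22.00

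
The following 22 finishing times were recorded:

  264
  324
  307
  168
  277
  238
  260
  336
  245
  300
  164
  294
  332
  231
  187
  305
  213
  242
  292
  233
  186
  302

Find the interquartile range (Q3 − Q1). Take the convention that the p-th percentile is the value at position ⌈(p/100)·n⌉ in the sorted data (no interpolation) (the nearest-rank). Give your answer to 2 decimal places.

71.00

Sorted: 164, 168, 186, 187, 213, 231, 233, 238, 242, 245, 260, 264, 277, 292, 294, 300, 302, 305, 307, 324, 332, 336.
n = 22.
P25: rank ⌈25/100·22⌉ = 6 → 231.
P75: rank ⌈75/100·22⌉ = 17 → 302.
Difference: 302 − 231 = 71.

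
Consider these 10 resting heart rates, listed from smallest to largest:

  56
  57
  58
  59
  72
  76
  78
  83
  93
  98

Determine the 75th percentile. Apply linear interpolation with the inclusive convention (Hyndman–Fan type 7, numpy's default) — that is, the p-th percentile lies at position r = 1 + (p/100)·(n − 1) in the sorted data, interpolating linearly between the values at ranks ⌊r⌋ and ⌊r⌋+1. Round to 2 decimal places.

81.75

n = 10.
r = 1 + (75/100)·(10 − 1) = 1 + 6.75 = 7.75.
Rank 7 is 78 and rank 8 is 83.
Interpolate: 78 + 0.75·(83 − 78) = 78 + 0.75·5 = 81.75.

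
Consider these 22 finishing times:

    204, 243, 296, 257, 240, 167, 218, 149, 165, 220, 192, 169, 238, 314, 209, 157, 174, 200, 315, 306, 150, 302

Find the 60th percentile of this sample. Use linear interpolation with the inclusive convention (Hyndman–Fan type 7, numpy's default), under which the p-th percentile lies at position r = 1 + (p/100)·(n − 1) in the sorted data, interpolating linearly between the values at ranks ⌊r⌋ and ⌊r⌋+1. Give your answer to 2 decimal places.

230.80

Sorted: 149, 150, 157, 165, 167, 169, 174, 192, 200, 204, 209, 218, 220, 238, 240, 243, 257, 296, 302, 306, 314, 315.
n = 22.
r = 1 + (60/100)·(22 − 1) = 1 + 12.6 = 13.6.
Rank 13 is 220 and rank 14 is 238.
Interpolate: 220 + 0.6·(238 − 220) = 220 + 0.6·18 = 230.8.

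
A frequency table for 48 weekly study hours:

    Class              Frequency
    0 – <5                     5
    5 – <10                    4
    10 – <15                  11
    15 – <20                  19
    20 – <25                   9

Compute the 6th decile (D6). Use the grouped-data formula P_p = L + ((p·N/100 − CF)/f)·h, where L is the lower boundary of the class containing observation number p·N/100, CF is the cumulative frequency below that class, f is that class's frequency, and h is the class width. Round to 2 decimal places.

N = 48; target position k = 60/100 · 48 = 28.8.
Cumulative frequencies: 5, 9, 20, 39, 48.
Observation 28.8 falls in the class 15 – <20.
L = 15, CF = 20, f = 19, h = 5.
P60 = 15 + ((28.8 − 20)/19)·5 = 15 + 2.31579 = 17.3158.

17.32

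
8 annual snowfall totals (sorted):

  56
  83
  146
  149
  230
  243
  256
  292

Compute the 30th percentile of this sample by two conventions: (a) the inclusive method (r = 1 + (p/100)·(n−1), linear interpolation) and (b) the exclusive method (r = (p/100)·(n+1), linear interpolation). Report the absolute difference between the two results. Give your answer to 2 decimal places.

n = 8.
(a) r = 3.1; between ranks 3 (146) and 4 (149): 146.3.
(b) r = 2.7; between ranks 2 (83) and 3 (146): 127.1.
|146.3 − 127.1| = 19.2.

19.20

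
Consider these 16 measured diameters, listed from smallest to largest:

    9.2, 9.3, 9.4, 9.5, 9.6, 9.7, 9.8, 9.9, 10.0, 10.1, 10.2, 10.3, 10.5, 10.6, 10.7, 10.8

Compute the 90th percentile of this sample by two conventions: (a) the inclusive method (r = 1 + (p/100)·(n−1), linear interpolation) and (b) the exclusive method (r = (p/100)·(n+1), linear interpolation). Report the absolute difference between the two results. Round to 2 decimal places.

n = 16.
(a) r = 14.5; between ranks 14 (10.6) and 15 (10.7): 10.65.
(b) r = 15.3; between ranks 15 (10.7) and 16 (10.8): 10.73.
|10.65 − 10.73| = 0.08.

0.08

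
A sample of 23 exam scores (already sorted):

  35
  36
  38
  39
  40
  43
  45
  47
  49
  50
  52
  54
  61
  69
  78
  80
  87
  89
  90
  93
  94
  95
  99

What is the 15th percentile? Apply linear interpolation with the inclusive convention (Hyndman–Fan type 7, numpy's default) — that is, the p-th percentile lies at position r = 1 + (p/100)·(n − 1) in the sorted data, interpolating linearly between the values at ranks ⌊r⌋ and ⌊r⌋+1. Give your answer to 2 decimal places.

n = 23.
r = 1 + (15/100)·(23 − 1) = 1 + 3.3 = 4.3.
Rank 4 is 39 and rank 5 is 40.
Interpolate: 39 + 0.3·(40 − 39) = 39 + 0.3·1 = 39.3.

39.30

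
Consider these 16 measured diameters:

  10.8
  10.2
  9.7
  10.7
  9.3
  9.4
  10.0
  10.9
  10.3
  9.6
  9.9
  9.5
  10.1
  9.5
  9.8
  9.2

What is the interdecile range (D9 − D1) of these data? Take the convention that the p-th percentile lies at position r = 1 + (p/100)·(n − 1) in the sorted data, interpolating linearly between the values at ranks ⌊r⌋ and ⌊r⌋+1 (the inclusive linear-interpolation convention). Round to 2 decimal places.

Sorted: 9.2, 9.3, 9.4, 9.5, 9.5, 9.6, 9.7, 9.8, 9.9, 10.0, 10.1, 10.2, 10.3, 10.7, 10.8, 10.9.
n = 16.
P10: r = 2.5; ranks 2–3 are 9.3, 9.4; interpolating gives 9.35.
P90: r = 14.5; ranks 14–15 are 10.7, 10.8; interpolating gives 10.75.
Difference: 10.75 − 9.35 = 1.4.

1.40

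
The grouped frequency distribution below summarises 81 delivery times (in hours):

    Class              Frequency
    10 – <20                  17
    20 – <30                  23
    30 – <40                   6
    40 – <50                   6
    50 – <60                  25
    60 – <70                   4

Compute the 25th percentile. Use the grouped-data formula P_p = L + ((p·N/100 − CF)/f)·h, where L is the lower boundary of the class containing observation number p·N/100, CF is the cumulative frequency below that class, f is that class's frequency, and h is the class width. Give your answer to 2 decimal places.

N = 81; target position k = 25/100 · 81 = 20.25.
Cumulative frequencies: 17, 40, 46, 52, 77, 81.
Observation 20.25 falls in the class 20 – <30.
L = 20, CF = 17, f = 23, h = 10.
P25 = 20 + ((20.25 − 17)/23)·10 = 20 + 1.41304 = 21.413.

21.41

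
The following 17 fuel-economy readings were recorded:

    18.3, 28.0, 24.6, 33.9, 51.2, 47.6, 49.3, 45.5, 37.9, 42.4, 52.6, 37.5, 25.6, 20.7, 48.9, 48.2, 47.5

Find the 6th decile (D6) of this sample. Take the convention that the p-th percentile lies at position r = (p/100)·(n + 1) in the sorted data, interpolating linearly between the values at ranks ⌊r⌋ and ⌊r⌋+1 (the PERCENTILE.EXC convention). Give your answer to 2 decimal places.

Sorted: 18.3, 20.7, 24.6, 25.6, 28.0, 33.9, 37.5, 37.9, 42.4, 45.5, 47.5, 47.6, 48.2, 48.9, 49.3, 51.2, 52.6.
n = 17.
r = (60/100)·(17 + 1) = 10.8.
Rank 10 is 45.5 and rank 11 is 47.5.
Interpolate: 45.5 + 0.8·(47.5 − 45.5) = 45.5 + 0.8·2 = 47.1.

47.10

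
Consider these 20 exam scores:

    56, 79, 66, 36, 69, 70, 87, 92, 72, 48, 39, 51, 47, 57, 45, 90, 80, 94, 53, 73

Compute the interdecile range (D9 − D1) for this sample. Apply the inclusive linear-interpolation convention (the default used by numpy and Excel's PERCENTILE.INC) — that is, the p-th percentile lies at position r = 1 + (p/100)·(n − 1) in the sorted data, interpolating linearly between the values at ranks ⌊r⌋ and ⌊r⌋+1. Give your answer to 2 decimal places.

45.80

Sorted: 36, 39, 45, 47, 48, 51, 53, 56, 57, 66, 69, 70, 72, 73, 79, 80, 87, 90, 92, 94.
n = 20.
P10: r = 2.9; ranks 2–3 are 39, 45; interpolating gives 44.4.
P90: r = 18.1; ranks 18–19 are 90, 92; interpolating gives 90.2.
Difference: 90.2 − 44.4 = 45.8.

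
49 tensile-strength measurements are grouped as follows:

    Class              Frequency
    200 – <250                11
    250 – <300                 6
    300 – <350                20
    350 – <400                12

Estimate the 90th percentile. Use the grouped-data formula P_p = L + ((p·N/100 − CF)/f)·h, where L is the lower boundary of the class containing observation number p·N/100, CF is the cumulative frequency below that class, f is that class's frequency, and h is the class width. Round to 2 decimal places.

N = 49; target position k = 90/100 · 49 = 44.1.
Cumulative frequencies: 11, 17, 37, 49.
Observation 44.1 falls in the class 350 – <400.
L = 350, CF = 37, f = 12, h = 50.
P90 = 350 + ((44.1 − 37)/12)·50 = 350 + 29.5833 = 379.583.

379.58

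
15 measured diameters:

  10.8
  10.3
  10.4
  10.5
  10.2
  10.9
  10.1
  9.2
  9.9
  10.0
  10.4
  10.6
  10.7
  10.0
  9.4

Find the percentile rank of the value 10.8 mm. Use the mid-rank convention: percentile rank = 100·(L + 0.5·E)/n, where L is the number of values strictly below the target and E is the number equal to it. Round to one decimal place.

90.0

Sorted: 9.2, 9.4, 9.9, 10.0, 10.0, 10.1, 10.2, 10.3, 10.4, 10.4, 10.5, 10.6, 10.7, 10.8, 10.9.
Count below 10.8: L = 13; count equal: E = 1; n = 15.
Percentile rank = 100·(13 + 0.5·1)/15 = 100·13.5/15 = 90.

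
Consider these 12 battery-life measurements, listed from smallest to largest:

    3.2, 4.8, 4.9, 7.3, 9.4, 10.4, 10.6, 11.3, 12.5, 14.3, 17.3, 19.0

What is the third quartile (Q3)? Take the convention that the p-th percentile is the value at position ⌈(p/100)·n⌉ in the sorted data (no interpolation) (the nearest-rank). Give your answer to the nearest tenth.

n = 12.
Position = ⌈75/100 · 12⌉ = ⌈9⌉ = 9.
The value at rank 9 is 12.5.

12.5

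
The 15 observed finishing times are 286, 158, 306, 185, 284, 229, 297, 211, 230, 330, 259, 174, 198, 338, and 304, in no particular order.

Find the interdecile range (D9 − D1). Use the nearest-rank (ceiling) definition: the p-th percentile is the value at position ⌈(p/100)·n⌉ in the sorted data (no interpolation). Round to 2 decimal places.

Sorted: 158, 174, 185, 198, 211, 229, 230, 259, 284, 286, 297, 304, 306, 330, 338.
n = 15.
P10: rank ⌈10/100·15⌉ = 2 → 174.
P90: rank ⌈90/100·15⌉ = 14 → 330.
Difference: 330 − 174 = 156.

156.00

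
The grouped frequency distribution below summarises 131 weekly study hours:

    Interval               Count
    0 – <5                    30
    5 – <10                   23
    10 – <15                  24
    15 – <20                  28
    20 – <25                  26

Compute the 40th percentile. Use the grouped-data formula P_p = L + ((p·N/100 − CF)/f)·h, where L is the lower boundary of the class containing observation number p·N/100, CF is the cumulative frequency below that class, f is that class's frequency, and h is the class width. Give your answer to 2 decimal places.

9.87

N = 131; target position k = 40/100 · 131 = 52.4.
Cumulative frequencies: 30, 53, 77, 105, 131.
Observation 52.4 falls in the class 5 – <10.
L = 5, CF = 30, f = 23, h = 5.
P40 = 5 + ((52.4 − 30)/23)·5 = 5 + 4.86957 = 9.86957.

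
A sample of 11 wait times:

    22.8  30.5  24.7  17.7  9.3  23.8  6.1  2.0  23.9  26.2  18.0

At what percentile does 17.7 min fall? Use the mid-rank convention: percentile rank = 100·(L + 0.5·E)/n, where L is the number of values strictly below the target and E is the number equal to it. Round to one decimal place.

31.8

Sorted: 2.0, 6.1, 9.3, 17.7, 18.0, 22.8, 23.8, 23.9, 24.7, 26.2, 30.5.
Count below 17.7: L = 3; count equal: E = 1; n = 11.
Percentile rank = 100·(3 + 0.5·1)/11 = 100·3.5/11 = 31.82.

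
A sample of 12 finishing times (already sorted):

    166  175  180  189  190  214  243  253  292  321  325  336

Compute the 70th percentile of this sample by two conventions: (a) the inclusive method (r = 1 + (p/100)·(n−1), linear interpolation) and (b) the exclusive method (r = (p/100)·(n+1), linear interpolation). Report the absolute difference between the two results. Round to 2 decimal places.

14.60

n = 12.
(a) r = 8.7; between ranks 8 (253) and 9 (292): 280.3.
(b) r = 9.1; between ranks 9 (292) and 10 (321): 294.9.
|280.3 − 294.9| = 14.6.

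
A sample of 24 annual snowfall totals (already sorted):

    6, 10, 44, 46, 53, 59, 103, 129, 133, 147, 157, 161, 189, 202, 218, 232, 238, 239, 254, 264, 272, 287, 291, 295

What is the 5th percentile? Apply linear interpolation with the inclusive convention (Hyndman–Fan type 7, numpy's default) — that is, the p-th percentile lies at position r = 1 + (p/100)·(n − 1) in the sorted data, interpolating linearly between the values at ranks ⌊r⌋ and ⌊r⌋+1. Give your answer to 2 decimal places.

n = 24.
r = 1 + (5/100)·(24 − 1) = 1 + 1.15 = 2.15.
Rank 2 is 10 and rank 3 is 44.
Interpolate: 10 + 0.15·(44 − 10) = 10 + 0.15·34 = 15.1.

15.10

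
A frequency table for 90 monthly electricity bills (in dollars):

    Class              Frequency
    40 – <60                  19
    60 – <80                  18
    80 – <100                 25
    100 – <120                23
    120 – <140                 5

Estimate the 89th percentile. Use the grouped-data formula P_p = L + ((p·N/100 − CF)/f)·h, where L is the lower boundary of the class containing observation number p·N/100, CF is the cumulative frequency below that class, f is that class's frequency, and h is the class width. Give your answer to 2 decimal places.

N = 90; target position k = 89/100 · 90 = 80.1.
Cumulative frequencies: 19, 37, 62, 85, 90.
Observation 80.1 falls in the class 100 – <120.
L = 100, CF = 62, f = 23, h = 20.
P89 = 100 + ((80.1 − 62)/23)·20 = 100 + 15.7391 = 115.739.

115.74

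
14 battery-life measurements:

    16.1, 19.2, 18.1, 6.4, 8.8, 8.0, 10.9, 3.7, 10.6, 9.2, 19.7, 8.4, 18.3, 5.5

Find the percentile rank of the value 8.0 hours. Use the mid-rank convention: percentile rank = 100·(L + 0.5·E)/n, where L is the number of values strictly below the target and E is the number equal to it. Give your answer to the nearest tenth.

25.0

Sorted: 3.7, 5.5, 6.4, 8.0, 8.4, 8.8, 9.2, 10.6, 10.9, 16.1, 18.1, 18.3, 19.2, 19.7.
Count below 8.0: L = 3; count equal: E = 1; n = 14.
Percentile rank = 100·(3 + 0.5·1)/14 = 100·3.5/14 = 25.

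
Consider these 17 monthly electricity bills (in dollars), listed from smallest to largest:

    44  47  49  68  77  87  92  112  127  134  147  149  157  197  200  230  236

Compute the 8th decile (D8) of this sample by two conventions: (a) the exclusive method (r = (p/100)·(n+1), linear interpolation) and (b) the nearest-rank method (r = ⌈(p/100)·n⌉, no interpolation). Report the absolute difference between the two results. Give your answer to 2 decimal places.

1.20

n = 17.
(a) r = 14.4; between ranks 14 (197) and 15 (200): 198.2.
(b) the nearest-rank method: rank 14 → 197.
|198.2 − 197| = 1.2.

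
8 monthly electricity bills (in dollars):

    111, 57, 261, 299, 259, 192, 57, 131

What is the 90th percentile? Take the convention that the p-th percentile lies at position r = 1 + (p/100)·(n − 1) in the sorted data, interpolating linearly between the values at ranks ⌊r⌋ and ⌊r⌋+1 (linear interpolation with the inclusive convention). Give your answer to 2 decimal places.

Sorted: 57, 57, 111, 131, 192, 259, 261, 299.
n = 8.
r = 1 + (90/100)·(8 − 1) = 1 + 6.3 = 7.3.
Rank 7 is 261 and rank 8 is 299.
Interpolate: 261 + 0.3·(299 − 261) = 261 + 0.3·38 = 272.4.

272.40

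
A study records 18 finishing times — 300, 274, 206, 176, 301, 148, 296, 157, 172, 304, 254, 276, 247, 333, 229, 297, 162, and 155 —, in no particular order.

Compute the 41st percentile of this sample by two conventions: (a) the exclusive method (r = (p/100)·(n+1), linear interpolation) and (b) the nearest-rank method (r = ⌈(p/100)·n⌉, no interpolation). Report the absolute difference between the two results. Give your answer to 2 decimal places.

4.83

Sorted: 148, 155, 157, 162, 172, 176, 206, 229, 247, 254, 274, 276, 296, 297, 300, 301, 304, 333.
n = 18.
(a) r = 7.79; between ranks 7 (206) and 8 (229): 224.17.
(b) the nearest-rank method: rank 8 → 229.
|224.17 − 229| = 4.83.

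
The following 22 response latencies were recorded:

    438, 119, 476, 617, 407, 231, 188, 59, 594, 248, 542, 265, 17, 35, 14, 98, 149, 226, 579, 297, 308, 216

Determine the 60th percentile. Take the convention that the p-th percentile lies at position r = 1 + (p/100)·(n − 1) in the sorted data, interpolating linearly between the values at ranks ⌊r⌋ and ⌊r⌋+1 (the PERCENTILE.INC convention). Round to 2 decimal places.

284.20

Sorted: 14, 17, 35, 59, 98, 119, 149, 188, 216, 226, 231, 248, 265, 297, 308, 407, 438, 476, 542, 579, 594, 617.
n = 22.
r = 1 + (60/100)·(22 − 1) = 1 + 12.6 = 13.6.
Rank 13 is 265 and rank 14 is 297.
Interpolate: 265 + 0.6·(297 − 265) = 265 + 0.6·32 = 284.2.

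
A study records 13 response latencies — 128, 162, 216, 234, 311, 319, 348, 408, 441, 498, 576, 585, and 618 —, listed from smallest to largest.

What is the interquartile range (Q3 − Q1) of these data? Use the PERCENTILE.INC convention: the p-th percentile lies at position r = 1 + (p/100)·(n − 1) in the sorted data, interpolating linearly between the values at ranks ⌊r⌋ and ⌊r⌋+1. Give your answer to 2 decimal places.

264.00

n = 13.
P25: r = 4 (integer) → 234.
P75: r = 10 (integer) → 498.
Difference: 498 − 234 = 264.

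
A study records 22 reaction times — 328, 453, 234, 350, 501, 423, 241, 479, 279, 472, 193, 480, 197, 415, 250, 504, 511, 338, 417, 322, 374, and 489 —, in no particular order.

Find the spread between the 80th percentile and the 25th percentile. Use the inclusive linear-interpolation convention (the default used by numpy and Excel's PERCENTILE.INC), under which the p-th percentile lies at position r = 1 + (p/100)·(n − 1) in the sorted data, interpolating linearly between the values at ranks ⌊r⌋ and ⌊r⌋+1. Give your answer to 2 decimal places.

190.05

Sorted: 193, 197, 234, 241, 250, 279, 322, 328, 338, 350, 374, 415, 417, 423, 453, 472, 479, 480, 489, 501, 504, 511.
n = 22.
P25: r = 6.25; ranks 6–7 are 279, 322; interpolating gives 289.75.
P80: r = 17.8; ranks 17–18 are 479, 480; interpolating gives 479.8.
Difference: 479.8 − 289.75 = 190.05.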